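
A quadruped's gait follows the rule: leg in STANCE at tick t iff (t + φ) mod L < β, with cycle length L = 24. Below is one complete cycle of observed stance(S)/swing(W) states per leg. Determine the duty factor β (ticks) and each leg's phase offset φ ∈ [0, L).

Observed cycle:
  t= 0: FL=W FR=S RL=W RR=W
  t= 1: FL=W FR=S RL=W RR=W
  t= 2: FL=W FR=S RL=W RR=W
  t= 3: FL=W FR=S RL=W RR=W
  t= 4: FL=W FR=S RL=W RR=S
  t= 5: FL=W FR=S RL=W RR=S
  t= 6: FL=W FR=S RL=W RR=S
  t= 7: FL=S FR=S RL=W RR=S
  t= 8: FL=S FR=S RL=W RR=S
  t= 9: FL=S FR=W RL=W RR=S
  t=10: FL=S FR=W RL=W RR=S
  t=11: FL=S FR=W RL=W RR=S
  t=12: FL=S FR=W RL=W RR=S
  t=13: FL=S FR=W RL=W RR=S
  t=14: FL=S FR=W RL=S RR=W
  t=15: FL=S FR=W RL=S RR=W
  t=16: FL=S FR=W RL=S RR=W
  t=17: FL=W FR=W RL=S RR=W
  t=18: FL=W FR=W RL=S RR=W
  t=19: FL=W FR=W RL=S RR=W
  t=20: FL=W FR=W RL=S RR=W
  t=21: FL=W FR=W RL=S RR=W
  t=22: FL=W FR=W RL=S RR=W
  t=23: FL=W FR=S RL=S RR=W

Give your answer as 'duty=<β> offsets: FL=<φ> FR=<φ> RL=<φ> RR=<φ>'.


duty β = stance ticks per leg = 10
FL: stance ticks = 10; W→S at t=7 → φ=17
FR: stance ticks = 10; W→S at t=23 → φ=1
RL: stance ticks = 10; W→S at t=14 → φ=10
RR: stance ticks = 10; W→S at t=4 → φ=20

duty=10 offsets: FL=17 FR=1 RL=10 RR=20


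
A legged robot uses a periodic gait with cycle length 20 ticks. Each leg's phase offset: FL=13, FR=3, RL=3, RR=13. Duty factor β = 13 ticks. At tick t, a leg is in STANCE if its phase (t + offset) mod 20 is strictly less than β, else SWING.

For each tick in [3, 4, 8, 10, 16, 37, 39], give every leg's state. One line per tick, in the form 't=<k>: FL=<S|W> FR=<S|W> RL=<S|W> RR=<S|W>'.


t=3: phase=(16,6,6,16) vs β=13 → FL=W FR=S RL=S RR=W
t=4: phase=(17,7,7,17) vs β=13 → FL=W FR=S RL=S RR=W
t=8: phase=(1,11,11,1) vs β=13 → FL=S FR=S RL=S RR=S
t=10: phase=(3,13,13,3) vs β=13 → FL=S FR=W RL=W RR=S
t=16: phase=(9,19,19,9) vs β=13 → FL=S FR=W RL=W RR=S
t=37: phase=(10,0,0,10) vs β=13 → FL=S FR=S RL=S RR=S
t=39: phase=(12,2,2,12) vs β=13 → FL=S FR=S RL=S RR=S

t=3: FL=W FR=S RL=S RR=W
t=4: FL=W FR=S RL=S RR=W
t=8: FL=S FR=S RL=S RR=S
t=10: FL=S FR=W RL=W RR=S
t=16: FL=S FR=W RL=W RR=S
t=37: FL=S FR=S RL=S RR=S
t=39: FL=S FR=S RL=S RR=S


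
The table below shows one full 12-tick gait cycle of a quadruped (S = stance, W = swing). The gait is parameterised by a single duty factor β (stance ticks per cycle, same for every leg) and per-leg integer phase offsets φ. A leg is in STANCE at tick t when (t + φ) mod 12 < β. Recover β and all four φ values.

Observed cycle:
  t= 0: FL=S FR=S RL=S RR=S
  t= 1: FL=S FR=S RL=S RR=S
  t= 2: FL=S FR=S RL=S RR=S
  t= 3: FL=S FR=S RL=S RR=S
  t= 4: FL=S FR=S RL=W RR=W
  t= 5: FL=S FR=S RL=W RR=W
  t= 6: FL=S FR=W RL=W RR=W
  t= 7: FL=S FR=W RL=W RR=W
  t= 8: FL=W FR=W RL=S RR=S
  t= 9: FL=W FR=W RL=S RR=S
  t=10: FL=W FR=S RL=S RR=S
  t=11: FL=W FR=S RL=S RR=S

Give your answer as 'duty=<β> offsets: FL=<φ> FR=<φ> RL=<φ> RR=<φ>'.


duty β = stance ticks per leg = 8
FL: stance ticks = 8; W→S at t=0 → φ=0
FR: stance ticks = 8; W→S at t=10 → φ=2
RL: stance ticks = 8; W→S at t=8 → φ=4
RR: stance ticks = 8; W→S at t=8 → φ=4

duty=8 offsets: FL=0 FR=2 RL=4 RR=4


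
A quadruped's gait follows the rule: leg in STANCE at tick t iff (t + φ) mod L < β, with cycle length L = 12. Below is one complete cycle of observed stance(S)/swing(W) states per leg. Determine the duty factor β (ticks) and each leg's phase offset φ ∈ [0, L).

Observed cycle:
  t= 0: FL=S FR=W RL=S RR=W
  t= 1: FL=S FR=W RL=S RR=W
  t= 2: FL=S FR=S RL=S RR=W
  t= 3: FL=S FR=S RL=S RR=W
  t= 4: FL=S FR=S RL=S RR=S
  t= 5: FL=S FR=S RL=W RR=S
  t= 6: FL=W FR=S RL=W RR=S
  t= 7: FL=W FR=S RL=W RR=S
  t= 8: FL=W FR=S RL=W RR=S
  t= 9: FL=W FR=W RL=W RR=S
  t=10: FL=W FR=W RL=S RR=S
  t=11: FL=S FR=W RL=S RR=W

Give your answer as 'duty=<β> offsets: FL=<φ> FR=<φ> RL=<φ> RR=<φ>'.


duty β = stance ticks per leg = 7
FL: stance ticks = 7; W→S at t=11 → φ=1
FR: stance ticks = 7; W→S at t=2 → φ=10
RL: stance ticks = 7; W→S at t=10 → φ=2
RR: stance ticks = 7; W→S at t=4 → φ=8

duty=7 offsets: FL=1 FR=10 RL=2 RR=8


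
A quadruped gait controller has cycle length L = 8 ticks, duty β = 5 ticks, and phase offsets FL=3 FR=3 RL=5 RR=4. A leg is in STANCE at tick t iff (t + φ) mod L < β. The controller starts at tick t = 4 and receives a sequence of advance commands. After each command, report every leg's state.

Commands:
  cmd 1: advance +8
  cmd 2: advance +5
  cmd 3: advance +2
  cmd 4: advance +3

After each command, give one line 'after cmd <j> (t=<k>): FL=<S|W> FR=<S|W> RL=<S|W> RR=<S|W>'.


start t=4: FL=W FR=W RL=S RR=S
cmd 1: advance +8 → t=12, phase=(7,7,1,0) → FL=W FR=W RL=S RR=S
cmd 2: advance +5 → t=17, phase=(4,4,6,5) → FL=S FR=S RL=W RR=W
cmd 3: advance +2 → t=19, phase=(6,6,0,7) → FL=W FR=W RL=S RR=W
cmd 4: advance +3 → t=22, phase=(1,1,3,2) → FL=S FR=S RL=S RR=S

after cmd 1 (t=12): FL=W FR=W RL=S RR=S
after cmd 2 (t=17): FL=S FR=S RL=W RR=W
after cmd 3 (t=19): FL=W FR=W RL=S RR=W
after cmd 4 (t=22): FL=S FR=S RL=S RR=S


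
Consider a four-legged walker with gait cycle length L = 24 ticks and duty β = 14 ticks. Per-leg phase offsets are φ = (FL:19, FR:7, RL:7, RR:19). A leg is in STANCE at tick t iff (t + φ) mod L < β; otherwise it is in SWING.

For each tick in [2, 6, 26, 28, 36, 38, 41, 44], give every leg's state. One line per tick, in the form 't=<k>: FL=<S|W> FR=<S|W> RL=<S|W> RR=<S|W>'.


t=2: FL=W FR=S RL=S RR=W
t=6: FL=S FR=S RL=S RR=S
t=26: FL=W FR=S RL=S RR=W
t=28: FL=W FR=S RL=S RR=W
t=36: FL=S FR=W RL=W RR=S
t=38: FL=S FR=W RL=W RR=S
t=41: FL=S FR=S RL=S RR=S
t=44: FL=W FR=S RL=S RR=W

t=2: phase=(21,9,9,21) vs β=14 → FL=W FR=S RL=S RR=W
t=6: phase=(1,13,13,1) vs β=14 → FL=S FR=S RL=S RR=S
t=26: phase=(21,9,9,21) vs β=14 → FL=W FR=S RL=S RR=W
t=28: phase=(23,11,11,23) vs β=14 → FL=W FR=S RL=S RR=W
t=36: phase=(7,19,19,7) vs β=14 → FL=S FR=W RL=W RR=S
t=38: phase=(9,21,21,9) vs β=14 → FL=S FR=W RL=W RR=S
t=41: phase=(12,0,0,12) vs β=14 → FL=S FR=S RL=S RR=S
t=44: phase=(15,3,3,15) vs β=14 → FL=W FR=S RL=S RR=W


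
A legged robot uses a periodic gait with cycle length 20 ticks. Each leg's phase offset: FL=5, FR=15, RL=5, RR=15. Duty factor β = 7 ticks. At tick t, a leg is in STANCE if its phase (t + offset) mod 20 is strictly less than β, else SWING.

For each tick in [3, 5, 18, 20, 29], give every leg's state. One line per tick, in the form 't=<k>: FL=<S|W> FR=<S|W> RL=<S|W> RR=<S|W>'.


t=3: phase=(8,18,8,18) vs β=7 → FL=W FR=W RL=W RR=W
t=5: phase=(10,0,10,0) vs β=7 → FL=W FR=S RL=W RR=S
t=18: phase=(3,13,3,13) vs β=7 → FL=S FR=W RL=S RR=W
t=20: phase=(5,15,5,15) vs β=7 → FL=S FR=W RL=S RR=W
t=29: phase=(14,4,14,4) vs β=7 → FL=W FR=S RL=W RR=S

t=3: FL=W FR=W RL=W RR=W
t=5: FL=W FR=S RL=W RR=S
t=18: FL=S FR=W RL=S RR=W
t=20: FL=S FR=W RL=S RR=W
t=29: FL=W FR=S RL=W RR=S


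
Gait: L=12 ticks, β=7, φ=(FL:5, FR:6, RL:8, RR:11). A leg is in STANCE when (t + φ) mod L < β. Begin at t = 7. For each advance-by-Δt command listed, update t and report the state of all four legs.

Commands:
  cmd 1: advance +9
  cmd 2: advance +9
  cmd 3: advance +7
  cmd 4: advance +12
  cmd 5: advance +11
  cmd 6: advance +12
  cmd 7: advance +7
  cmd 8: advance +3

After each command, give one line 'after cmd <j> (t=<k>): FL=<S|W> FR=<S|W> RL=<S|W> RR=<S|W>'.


after cmd 1 (t=16): FL=W FR=W RL=S RR=S
after cmd 2 (t=25): FL=S FR=W RL=W RR=S
after cmd 3 (t=32): FL=S FR=S RL=S RR=W
after cmd 4 (t=44): FL=S FR=S RL=S RR=W
after cmd 5 (t=55): FL=S FR=S RL=S RR=S
after cmd 6 (t=67): FL=S FR=S RL=S RR=S
after cmd 7 (t=74): FL=W FR=W RL=W RR=S
after cmd 8 (t=77): FL=W FR=W RL=S RR=S

start t=7: FL=S FR=S RL=S RR=S
cmd 1: advance +9 → t=16, phase=(9,10,0,3) → FL=W FR=W RL=S RR=S
cmd 2: advance +9 → t=25, phase=(6,7,9,0) → FL=S FR=W RL=W RR=S
cmd 3: advance +7 → t=32, phase=(1,2,4,7) → FL=S FR=S RL=S RR=W
cmd 4: advance +12 → t=44, phase=(1,2,4,7) → FL=S FR=S RL=S RR=W
cmd 5: advance +11 → t=55, phase=(0,1,3,6) → FL=S FR=S RL=S RR=S
cmd 6: advance +12 → t=67, phase=(0,1,3,6) → FL=S FR=S RL=S RR=S
cmd 7: advance +7 → t=74, phase=(7,8,10,1) → FL=W FR=W RL=W RR=S
cmd 8: advance +3 → t=77, phase=(10,11,1,4) → FL=W FR=W RL=S RR=S


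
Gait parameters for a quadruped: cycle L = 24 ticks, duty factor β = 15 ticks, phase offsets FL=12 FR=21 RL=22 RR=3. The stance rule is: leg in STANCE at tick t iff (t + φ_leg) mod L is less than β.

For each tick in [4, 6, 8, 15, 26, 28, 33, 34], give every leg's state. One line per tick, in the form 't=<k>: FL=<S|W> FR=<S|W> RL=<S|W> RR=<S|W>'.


t=4: FL=W FR=S RL=S RR=S
t=6: FL=W FR=S RL=S RR=S
t=8: FL=W FR=S RL=S RR=S
t=15: FL=S FR=S RL=S RR=W
t=26: FL=S FR=W RL=S RR=S
t=28: FL=W FR=S RL=S RR=S
t=33: FL=W FR=S RL=S RR=S
t=34: FL=W FR=S RL=S RR=S

t=4: phase=(16,1,2,7) vs β=15 → FL=W FR=S RL=S RR=S
t=6: phase=(18,3,4,9) vs β=15 → FL=W FR=S RL=S RR=S
t=8: phase=(20,5,6,11) vs β=15 → FL=W FR=S RL=S RR=S
t=15: phase=(3,12,13,18) vs β=15 → FL=S FR=S RL=S RR=W
t=26: phase=(14,23,0,5) vs β=15 → FL=S FR=W RL=S RR=S
t=28: phase=(16,1,2,7) vs β=15 → FL=W FR=S RL=S RR=S
t=33: phase=(21,6,7,12) vs β=15 → FL=W FR=S RL=S RR=S
t=34: phase=(22,7,8,13) vs β=15 → FL=W FR=S RL=S RR=S


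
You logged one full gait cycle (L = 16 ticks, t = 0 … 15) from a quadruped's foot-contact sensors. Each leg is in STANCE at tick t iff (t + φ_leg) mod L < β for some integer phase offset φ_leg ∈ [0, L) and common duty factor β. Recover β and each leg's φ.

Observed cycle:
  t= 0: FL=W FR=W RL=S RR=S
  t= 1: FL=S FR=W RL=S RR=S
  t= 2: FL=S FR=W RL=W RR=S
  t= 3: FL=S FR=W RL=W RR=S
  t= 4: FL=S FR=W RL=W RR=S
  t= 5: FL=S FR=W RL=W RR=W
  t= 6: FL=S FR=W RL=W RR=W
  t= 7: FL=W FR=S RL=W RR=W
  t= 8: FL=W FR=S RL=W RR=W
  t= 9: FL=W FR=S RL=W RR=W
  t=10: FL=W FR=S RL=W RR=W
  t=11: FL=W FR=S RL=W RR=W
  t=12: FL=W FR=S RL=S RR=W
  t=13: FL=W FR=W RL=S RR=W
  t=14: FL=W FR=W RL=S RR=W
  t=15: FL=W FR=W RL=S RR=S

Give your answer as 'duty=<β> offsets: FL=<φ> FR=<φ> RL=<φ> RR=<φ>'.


duty=6 offsets: FL=15 FR=9 RL=4 RR=1

duty β = stance ticks per leg = 6
FL: stance ticks = 6; W→S at t=1 → φ=15
FR: stance ticks = 6; W→S at t=7 → φ=9
RL: stance ticks = 6; W→S at t=12 → φ=4
RR: stance ticks = 6; W→S at t=15 → φ=1


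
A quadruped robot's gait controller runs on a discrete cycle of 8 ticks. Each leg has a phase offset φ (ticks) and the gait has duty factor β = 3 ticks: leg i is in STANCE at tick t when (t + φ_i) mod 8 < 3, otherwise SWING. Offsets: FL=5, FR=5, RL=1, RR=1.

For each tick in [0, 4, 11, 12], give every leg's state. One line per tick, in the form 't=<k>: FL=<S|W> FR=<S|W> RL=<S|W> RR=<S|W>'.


t=0: FL=W FR=W RL=S RR=S
t=4: FL=S FR=S RL=W RR=W
t=11: FL=S FR=S RL=W RR=W
t=12: FL=S FR=S RL=W RR=W

t=0: phase=(5,5,1,1) vs β=3 → FL=W FR=W RL=S RR=S
t=4: phase=(1,1,5,5) vs β=3 → FL=S FR=S RL=W RR=W
t=11: phase=(0,0,4,4) vs β=3 → FL=S FR=S RL=W RR=W
t=12: phase=(1,1,5,5) vs β=3 → FL=S FR=S RL=W RR=W


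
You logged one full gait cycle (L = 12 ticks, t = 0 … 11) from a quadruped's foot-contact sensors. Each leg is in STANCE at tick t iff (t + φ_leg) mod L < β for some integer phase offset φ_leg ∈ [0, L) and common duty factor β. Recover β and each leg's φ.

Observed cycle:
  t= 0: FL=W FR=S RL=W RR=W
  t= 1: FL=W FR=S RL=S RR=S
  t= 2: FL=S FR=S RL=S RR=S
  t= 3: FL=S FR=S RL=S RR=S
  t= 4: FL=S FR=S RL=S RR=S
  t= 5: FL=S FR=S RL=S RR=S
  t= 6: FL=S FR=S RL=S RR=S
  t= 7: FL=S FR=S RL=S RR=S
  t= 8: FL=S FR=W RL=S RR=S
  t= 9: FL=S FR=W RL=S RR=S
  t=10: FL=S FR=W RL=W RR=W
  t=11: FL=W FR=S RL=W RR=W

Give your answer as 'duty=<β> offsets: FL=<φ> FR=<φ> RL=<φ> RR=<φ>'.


duty=9 offsets: FL=10 FR=1 RL=11 RR=11

duty β = stance ticks per leg = 9
FL: stance ticks = 9; W→S at t=2 → φ=10
FR: stance ticks = 9; W→S at t=11 → φ=1
RL: stance ticks = 9; W→S at t=1 → φ=11
RR: stance ticks = 9; W→S at t=1 → φ=11


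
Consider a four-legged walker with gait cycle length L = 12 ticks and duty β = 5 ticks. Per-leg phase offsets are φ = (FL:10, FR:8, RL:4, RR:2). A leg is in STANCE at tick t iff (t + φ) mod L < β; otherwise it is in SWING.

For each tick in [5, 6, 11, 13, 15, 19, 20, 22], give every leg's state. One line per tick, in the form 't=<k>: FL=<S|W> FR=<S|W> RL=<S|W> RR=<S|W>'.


t=5: phase=(3,1,9,7) vs β=5 → FL=S FR=S RL=W RR=W
t=6: phase=(4,2,10,8) vs β=5 → FL=S FR=S RL=W RR=W
t=11: phase=(9,7,3,1) vs β=5 → FL=W FR=W RL=S RR=S
t=13: phase=(11,9,5,3) vs β=5 → FL=W FR=W RL=W RR=S
t=15: phase=(1,11,7,5) vs β=5 → FL=S FR=W RL=W RR=W
t=19: phase=(5,3,11,9) vs β=5 → FL=W FR=S RL=W RR=W
t=20: phase=(6,4,0,10) vs β=5 → FL=W FR=S RL=S RR=W
t=22: phase=(8,6,2,0) vs β=5 → FL=W FR=W RL=S RR=S

t=5: FL=S FR=S RL=W RR=W
t=6: FL=S FR=S RL=W RR=W
t=11: FL=W FR=W RL=S RR=S
t=13: FL=W FR=W RL=W RR=S
t=15: FL=S FR=W RL=W RR=W
t=19: FL=W FR=S RL=W RR=W
t=20: FL=W FR=S RL=S RR=W
t=22: FL=W FR=W RL=S RR=S


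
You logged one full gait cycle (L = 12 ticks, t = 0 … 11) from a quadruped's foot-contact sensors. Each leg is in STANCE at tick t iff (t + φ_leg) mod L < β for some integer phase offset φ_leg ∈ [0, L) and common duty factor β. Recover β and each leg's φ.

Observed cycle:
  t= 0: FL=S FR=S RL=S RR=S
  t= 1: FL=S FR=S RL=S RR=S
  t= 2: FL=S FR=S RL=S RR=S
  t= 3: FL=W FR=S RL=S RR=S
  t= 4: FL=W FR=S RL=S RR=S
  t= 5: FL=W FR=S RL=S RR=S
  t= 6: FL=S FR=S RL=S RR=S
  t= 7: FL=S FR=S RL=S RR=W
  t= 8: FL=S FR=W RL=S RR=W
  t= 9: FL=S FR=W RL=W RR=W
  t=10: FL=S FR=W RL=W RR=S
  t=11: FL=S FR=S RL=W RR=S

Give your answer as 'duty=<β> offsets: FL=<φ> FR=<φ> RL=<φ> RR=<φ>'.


duty β = stance ticks per leg = 9
FL: stance ticks = 9; W→S at t=6 → φ=6
FR: stance ticks = 9; W→S at t=11 → φ=1
RL: stance ticks = 9; W→S at t=0 → φ=0
RR: stance ticks = 9; W→S at t=10 → φ=2

duty=9 offsets: FL=6 FR=1 RL=0 RR=2


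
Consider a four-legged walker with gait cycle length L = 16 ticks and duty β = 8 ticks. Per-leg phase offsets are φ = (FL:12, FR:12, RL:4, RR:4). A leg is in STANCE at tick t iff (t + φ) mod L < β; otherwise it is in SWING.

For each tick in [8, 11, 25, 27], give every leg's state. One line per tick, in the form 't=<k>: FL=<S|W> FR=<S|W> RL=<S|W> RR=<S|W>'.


t=8: phase=(4,4,12,12) vs β=8 → FL=S FR=S RL=W RR=W
t=11: phase=(7,7,15,15) vs β=8 → FL=S FR=S RL=W RR=W
t=25: phase=(5,5,13,13) vs β=8 → FL=S FR=S RL=W RR=W
t=27: phase=(7,7,15,15) vs β=8 → FL=S FR=S RL=W RR=W

t=8: FL=S FR=S RL=W RR=W
t=11: FL=S FR=S RL=W RR=W
t=25: FL=S FR=S RL=W RR=W
t=27: FL=S FR=S RL=W RR=W


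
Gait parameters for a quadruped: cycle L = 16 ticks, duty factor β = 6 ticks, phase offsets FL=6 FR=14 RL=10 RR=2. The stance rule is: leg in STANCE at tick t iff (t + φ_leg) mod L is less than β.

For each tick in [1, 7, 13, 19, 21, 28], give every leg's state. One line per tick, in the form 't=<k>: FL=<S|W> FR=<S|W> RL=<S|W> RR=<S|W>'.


t=1: FL=W FR=W RL=W RR=S
t=7: FL=W FR=S RL=S RR=W
t=13: FL=S FR=W RL=W RR=W
t=19: FL=W FR=S RL=W RR=S
t=21: FL=W FR=S RL=W RR=W
t=28: FL=S FR=W RL=W RR=W

t=1: phase=(7,15,11,3) vs β=6 → FL=W FR=W RL=W RR=S
t=7: phase=(13,5,1,9) vs β=6 → FL=W FR=S RL=S RR=W
t=13: phase=(3,11,7,15) vs β=6 → FL=S FR=W RL=W RR=W
t=19: phase=(9,1,13,5) vs β=6 → FL=W FR=S RL=W RR=S
t=21: phase=(11,3,15,7) vs β=6 → FL=W FR=S RL=W RR=W
t=28: phase=(2,10,6,14) vs β=6 → FL=S FR=W RL=W RR=W


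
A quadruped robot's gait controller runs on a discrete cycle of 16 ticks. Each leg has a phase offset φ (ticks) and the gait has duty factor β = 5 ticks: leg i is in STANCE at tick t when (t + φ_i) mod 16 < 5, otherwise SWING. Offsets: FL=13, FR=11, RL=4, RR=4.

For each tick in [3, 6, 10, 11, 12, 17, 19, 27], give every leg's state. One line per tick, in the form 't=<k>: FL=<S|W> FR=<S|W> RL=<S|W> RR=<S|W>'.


t=3: FL=S FR=W RL=W RR=W
t=6: FL=S FR=S RL=W RR=W
t=10: FL=W FR=W RL=W RR=W
t=11: FL=W FR=W RL=W RR=W
t=12: FL=W FR=W RL=S RR=S
t=17: FL=W FR=W RL=W RR=W
t=19: FL=S FR=W RL=W RR=W
t=27: FL=W FR=W RL=W RR=W

t=3: phase=(0,14,7,7) vs β=5 → FL=S FR=W RL=W RR=W
t=6: phase=(3,1,10,10) vs β=5 → FL=S FR=S RL=W RR=W
t=10: phase=(7,5,14,14) vs β=5 → FL=W FR=W RL=W RR=W
t=11: phase=(8,6,15,15) vs β=5 → FL=W FR=W RL=W RR=W
t=12: phase=(9,7,0,0) vs β=5 → FL=W FR=W RL=S RR=S
t=17: phase=(14,12,5,5) vs β=5 → FL=W FR=W RL=W RR=W
t=19: phase=(0,14,7,7) vs β=5 → FL=S FR=W RL=W RR=W
t=27: phase=(8,6,15,15) vs β=5 → FL=W FR=W RL=W RR=W


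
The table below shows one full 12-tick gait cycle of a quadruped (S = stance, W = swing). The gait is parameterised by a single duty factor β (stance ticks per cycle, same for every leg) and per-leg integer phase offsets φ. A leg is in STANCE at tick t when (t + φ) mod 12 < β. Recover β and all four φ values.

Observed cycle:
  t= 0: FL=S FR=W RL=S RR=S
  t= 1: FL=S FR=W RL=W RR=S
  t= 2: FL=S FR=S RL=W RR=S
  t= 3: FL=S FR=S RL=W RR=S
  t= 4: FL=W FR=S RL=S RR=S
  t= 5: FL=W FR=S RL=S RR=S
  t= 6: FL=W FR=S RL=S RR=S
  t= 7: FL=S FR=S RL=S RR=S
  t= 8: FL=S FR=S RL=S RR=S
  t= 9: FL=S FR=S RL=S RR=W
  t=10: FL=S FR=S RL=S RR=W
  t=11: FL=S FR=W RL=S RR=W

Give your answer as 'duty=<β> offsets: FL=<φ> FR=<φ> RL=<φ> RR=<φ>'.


duty β = stance ticks per leg = 9
FL: stance ticks = 9; W→S at t=7 → φ=5
FR: stance ticks = 9; W→S at t=2 → φ=10
RL: stance ticks = 9; W→S at t=4 → φ=8
RR: stance ticks = 9; W→S at t=0 → φ=0

duty=9 offsets: FL=5 FR=10 RL=8 RR=0


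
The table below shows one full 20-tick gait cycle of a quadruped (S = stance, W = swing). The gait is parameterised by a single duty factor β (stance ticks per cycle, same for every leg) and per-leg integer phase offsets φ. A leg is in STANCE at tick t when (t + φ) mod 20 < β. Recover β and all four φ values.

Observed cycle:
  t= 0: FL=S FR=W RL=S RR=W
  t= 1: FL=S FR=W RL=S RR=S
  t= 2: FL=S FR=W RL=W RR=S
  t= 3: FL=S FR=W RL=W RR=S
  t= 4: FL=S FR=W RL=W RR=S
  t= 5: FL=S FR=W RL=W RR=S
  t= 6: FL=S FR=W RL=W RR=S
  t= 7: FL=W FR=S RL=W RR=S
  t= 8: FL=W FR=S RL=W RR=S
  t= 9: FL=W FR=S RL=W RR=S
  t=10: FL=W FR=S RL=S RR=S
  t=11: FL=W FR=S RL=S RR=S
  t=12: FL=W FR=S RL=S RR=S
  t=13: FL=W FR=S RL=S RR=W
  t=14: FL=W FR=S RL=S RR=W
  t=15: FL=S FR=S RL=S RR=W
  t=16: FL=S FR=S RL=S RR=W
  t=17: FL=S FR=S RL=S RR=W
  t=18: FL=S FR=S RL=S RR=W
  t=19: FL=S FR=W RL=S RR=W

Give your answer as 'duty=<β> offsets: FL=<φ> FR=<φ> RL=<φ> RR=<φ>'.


duty=12 offsets: FL=5 FR=13 RL=10 RR=19

duty β = stance ticks per leg = 12
FL: stance ticks = 12; W→S at t=15 → φ=5
FR: stance ticks = 12; W→S at t=7 → φ=13
RL: stance ticks = 12; W→S at t=10 → φ=10
RR: stance ticks = 12; W→S at t=1 → φ=19


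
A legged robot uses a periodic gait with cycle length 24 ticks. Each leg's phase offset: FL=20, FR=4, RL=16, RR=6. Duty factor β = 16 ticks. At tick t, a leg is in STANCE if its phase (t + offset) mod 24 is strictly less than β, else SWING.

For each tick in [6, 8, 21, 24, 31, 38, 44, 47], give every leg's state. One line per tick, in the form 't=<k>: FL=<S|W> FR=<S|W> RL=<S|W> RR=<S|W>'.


t=6: FL=S FR=S RL=W RR=S
t=8: FL=S FR=S RL=S RR=S
t=21: FL=W FR=S RL=S RR=S
t=24: FL=W FR=S RL=W RR=S
t=31: FL=S FR=S RL=W RR=S
t=38: FL=S FR=W RL=S RR=W
t=44: FL=W FR=S RL=S RR=S
t=47: FL=W FR=S RL=S RR=S

t=6: phase=(2,10,22,12) vs β=16 → FL=S FR=S RL=W RR=S
t=8: phase=(4,12,0,14) vs β=16 → FL=S FR=S RL=S RR=S
t=21: phase=(17,1,13,3) vs β=16 → FL=W FR=S RL=S RR=S
t=24: phase=(20,4,16,6) vs β=16 → FL=W FR=S RL=W RR=S
t=31: phase=(3,11,23,13) vs β=16 → FL=S FR=S RL=W RR=S
t=38: phase=(10,18,6,20) vs β=16 → FL=S FR=W RL=S RR=W
t=44: phase=(16,0,12,2) vs β=16 → FL=W FR=S RL=S RR=S
t=47: phase=(19,3,15,5) vs β=16 → FL=W FR=S RL=S RR=S


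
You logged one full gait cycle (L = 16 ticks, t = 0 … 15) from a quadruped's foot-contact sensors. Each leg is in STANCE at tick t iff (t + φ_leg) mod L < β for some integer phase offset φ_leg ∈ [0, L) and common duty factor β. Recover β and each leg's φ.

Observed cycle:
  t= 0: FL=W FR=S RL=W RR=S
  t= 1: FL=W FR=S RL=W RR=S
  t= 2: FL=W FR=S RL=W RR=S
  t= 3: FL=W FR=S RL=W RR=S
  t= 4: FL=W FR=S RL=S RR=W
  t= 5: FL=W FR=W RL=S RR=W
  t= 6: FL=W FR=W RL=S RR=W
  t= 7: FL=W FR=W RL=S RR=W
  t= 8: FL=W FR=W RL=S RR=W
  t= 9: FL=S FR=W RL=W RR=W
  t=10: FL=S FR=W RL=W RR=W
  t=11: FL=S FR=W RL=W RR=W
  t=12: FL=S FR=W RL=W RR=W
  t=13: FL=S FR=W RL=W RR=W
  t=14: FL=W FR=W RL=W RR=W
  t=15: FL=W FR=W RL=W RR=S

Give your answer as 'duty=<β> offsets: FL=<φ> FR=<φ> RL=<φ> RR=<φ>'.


duty=5 offsets: FL=7 FR=0 RL=12 RR=1

duty β = stance ticks per leg = 5
FL: stance ticks = 5; W→S at t=9 → φ=7
FR: stance ticks = 5; W→S at t=0 → φ=0
RL: stance ticks = 5; W→S at t=4 → φ=12
RR: stance ticks = 5; W→S at t=15 → φ=1


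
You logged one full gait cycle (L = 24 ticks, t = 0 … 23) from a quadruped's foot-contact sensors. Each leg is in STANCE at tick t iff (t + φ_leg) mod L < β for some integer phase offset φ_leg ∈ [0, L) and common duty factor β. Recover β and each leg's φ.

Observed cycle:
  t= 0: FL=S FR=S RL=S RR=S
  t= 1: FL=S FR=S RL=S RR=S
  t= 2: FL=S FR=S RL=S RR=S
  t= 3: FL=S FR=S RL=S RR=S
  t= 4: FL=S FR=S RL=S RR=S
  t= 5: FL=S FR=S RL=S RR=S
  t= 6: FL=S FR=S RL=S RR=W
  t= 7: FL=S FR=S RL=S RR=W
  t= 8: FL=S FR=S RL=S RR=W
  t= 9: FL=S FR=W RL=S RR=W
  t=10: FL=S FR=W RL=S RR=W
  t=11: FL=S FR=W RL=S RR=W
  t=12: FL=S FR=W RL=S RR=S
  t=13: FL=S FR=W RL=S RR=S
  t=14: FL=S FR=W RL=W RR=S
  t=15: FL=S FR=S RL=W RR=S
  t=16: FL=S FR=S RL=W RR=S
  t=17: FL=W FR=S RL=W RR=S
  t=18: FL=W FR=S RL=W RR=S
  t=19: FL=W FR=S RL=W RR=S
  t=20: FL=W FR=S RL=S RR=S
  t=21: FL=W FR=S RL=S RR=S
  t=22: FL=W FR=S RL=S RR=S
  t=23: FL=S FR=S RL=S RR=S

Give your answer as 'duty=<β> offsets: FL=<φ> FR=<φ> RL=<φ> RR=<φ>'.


duty=18 offsets: FL=1 FR=9 RL=4 RR=12

duty β = stance ticks per leg = 18
FL: stance ticks = 18; W→S at t=23 → φ=1
FR: stance ticks = 18; W→S at t=15 → φ=9
RL: stance ticks = 18; W→S at t=20 → φ=4
RR: stance ticks = 18; W→S at t=12 → φ=12


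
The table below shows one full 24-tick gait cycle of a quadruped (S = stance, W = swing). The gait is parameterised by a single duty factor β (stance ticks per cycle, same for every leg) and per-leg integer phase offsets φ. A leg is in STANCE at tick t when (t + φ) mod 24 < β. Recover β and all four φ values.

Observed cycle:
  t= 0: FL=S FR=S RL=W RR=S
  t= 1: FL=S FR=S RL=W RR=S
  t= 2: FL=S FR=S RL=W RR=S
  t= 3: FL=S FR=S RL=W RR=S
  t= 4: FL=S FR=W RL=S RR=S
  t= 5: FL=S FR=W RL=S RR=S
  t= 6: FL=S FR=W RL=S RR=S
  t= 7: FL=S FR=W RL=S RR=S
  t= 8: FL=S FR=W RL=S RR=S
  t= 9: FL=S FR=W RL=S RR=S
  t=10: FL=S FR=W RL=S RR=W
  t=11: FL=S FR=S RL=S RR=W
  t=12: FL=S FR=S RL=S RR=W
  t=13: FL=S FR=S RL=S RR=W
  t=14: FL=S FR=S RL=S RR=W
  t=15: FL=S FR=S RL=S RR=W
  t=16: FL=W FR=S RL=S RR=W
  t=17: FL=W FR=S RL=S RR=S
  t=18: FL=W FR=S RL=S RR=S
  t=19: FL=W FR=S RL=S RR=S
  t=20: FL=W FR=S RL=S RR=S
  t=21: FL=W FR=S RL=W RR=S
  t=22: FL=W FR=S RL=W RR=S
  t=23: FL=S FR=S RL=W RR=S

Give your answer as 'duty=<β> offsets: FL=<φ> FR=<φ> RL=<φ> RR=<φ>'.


duty=17 offsets: FL=1 FR=13 RL=20 RR=7

duty β = stance ticks per leg = 17
FL: stance ticks = 17; W→S at t=23 → φ=1
FR: stance ticks = 17; W→S at t=11 → φ=13
RL: stance ticks = 17; W→S at t=4 → φ=20
RR: stance ticks = 17; W→S at t=17 → φ=7


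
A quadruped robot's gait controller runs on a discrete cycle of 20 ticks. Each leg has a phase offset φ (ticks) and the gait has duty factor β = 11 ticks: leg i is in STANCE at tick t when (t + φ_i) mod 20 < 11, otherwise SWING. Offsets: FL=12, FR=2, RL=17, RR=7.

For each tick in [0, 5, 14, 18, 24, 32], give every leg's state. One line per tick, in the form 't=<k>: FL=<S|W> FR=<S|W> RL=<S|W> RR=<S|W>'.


t=0: phase=(12,2,17,7) vs β=11 → FL=W FR=S RL=W RR=S
t=5: phase=(17,7,2,12) vs β=11 → FL=W FR=S RL=S RR=W
t=14: phase=(6,16,11,1) vs β=11 → FL=S FR=W RL=W RR=S
t=18: phase=(10,0,15,5) vs β=11 → FL=S FR=S RL=W RR=S
t=24: phase=(16,6,1,11) vs β=11 → FL=W FR=S RL=S RR=W
t=32: phase=(4,14,9,19) vs β=11 → FL=S FR=W RL=S RR=W

t=0: FL=W FR=S RL=W RR=S
t=5: FL=W FR=S RL=S RR=W
t=14: FL=S FR=W RL=W RR=S
t=18: FL=S FR=S RL=W RR=S
t=24: FL=W FR=S RL=S RR=W
t=32: FL=S FR=W RL=S RR=W


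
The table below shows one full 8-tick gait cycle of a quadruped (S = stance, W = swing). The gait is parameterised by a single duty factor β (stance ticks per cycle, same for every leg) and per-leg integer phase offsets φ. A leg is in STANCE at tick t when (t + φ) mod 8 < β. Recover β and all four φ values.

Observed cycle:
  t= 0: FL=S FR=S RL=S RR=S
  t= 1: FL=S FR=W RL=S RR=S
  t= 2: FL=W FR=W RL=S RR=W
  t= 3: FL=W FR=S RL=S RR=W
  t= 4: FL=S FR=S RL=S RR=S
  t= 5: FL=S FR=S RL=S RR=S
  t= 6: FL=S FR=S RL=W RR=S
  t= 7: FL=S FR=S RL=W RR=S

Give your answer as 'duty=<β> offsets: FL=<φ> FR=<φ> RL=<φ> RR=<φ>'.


duty β = stance ticks per leg = 6
FL: stance ticks = 6; W→S at t=4 → φ=4
FR: stance ticks = 6; W→S at t=3 → φ=5
RL: stance ticks = 6; W→S at t=0 → φ=0
RR: stance ticks = 6; W→S at t=4 → φ=4

duty=6 offsets: FL=4 FR=5 RL=0 RR=4


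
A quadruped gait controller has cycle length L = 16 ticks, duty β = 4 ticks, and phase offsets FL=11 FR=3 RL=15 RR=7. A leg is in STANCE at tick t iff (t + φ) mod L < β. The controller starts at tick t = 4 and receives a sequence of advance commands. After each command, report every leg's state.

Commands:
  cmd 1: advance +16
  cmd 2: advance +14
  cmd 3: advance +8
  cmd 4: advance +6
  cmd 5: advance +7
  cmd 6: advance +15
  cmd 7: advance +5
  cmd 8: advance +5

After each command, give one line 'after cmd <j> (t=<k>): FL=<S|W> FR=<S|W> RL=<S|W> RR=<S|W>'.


start t=4: FL=W FR=W RL=S RR=W
cmd 1: advance +16 → t=20, phase=(15,7,3,11) → FL=W FR=W RL=S RR=W
cmd 2: advance +14 → t=34, phase=(13,5,1,9) → FL=W FR=W RL=S RR=W
cmd 3: advance +8 → t=42, phase=(5,13,9,1) → FL=W FR=W RL=W RR=S
cmd 4: advance +6 → t=48, phase=(11,3,15,7) → FL=W FR=S RL=W RR=W
cmd 5: advance +7 → t=55, phase=(2,10,6,14) → FL=S FR=W RL=W RR=W
cmd 6: advance +15 → t=70, phase=(1,9,5,13) → FL=S FR=W RL=W RR=W
cmd 7: advance +5 → t=75, phase=(6,14,10,2) → FL=W FR=W RL=W RR=S
cmd 8: advance +5 → t=80, phase=(11,3,15,7) → FL=W FR=S RL=W RR=W

after cmd 1 (t=20): FL=W FR=W RL=S RR=W
after cmd 2 (t=34): FL=W FR=W RL=S RR=W
after cmd 3 (t=42): FL=W FR=W RL=W RR=S
after cmd 4 (t=48): FL=W FR=S RL=W RR=W
after cmd 5 (t=55): FL=S FR=W RL=W RR=W
after cmd 6 (t=70): FL=S FR=W RL=W RR=W
after cmd 7 (t=75): FL=W FR=W RL=W RR=S
after cmd 8 (t=80): FL=W FR=S RL=W RR=W


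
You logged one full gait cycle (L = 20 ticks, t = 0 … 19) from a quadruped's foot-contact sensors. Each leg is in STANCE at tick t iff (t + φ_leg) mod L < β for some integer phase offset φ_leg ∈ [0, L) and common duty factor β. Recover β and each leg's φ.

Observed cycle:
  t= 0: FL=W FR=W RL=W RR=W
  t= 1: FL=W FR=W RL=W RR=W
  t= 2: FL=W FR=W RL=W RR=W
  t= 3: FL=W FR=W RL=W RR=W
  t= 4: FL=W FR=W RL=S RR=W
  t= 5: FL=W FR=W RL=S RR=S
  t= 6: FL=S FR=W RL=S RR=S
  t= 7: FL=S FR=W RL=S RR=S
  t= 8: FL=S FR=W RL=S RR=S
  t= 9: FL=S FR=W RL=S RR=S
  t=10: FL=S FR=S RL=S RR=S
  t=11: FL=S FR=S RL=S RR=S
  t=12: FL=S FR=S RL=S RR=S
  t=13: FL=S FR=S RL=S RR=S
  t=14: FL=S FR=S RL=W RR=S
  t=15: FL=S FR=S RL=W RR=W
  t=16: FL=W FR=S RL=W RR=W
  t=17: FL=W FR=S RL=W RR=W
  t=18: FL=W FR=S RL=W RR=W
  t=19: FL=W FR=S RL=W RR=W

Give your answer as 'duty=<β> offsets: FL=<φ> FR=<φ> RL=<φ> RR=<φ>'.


duty=10 offsets: FL=14 FR=10 RL=16 RR=15

duty β = stance ticks per leg = 10
FL: stance ticks = 10; W→S at t=6 → φ=14
FR: stance ticks = 10; W→S at t=10 → φ=10
RL: stance ticks = 10; W→S at t=4 → φ=16
RR: stance ticks = 10; W→S at t=5 → φ=15


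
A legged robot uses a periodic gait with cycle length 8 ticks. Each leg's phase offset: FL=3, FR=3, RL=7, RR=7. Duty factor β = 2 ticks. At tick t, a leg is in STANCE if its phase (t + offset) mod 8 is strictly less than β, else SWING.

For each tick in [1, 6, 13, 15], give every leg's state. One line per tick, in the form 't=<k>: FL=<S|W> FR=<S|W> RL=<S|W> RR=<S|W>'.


t=1: phase=(4,4,0,0) vs β=2 → FL=W FR=W RL=S RR=S
t=6: phase=(1,1,5,5) vs β=2 → FL=S FR=S RL=W RR=W
t=13: phase=(0,0,4,4) vs β=2 → FL=S FR=S RL=W RR=W
t=15: phase=(2,2,6,6) vs β=2 → FL=W FR=W RL=W RR=W

t=1: FL=W FR=W RL=S RR=S
t=6: FL=S FR=S RL=W RR=W
t=13: FL=S FR=S RL=W RR=W
t=15: FL=W FR=W RL=W RR=W


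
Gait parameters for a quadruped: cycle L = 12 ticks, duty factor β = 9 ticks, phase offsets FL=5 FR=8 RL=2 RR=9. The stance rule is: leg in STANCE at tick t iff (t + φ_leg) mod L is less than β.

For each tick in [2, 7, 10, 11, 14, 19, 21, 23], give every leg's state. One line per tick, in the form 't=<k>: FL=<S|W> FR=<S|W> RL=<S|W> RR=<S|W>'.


t=2: phase=(7,10,4,11) vs β=9 → FL=S FR=W RL=S RR=W
t=7: phase=(0,3,9,4) vs β=9 → FL=S FR=S RL=W RR=S
t=10: phase=(3,6,0,7) vs β=9 → FL=S FR=S RL=S RR=S
t=11: phase=(4,7,1,8) vs β=9 → FL=S FR=S RL=S RR=S
t=14: phase=(7,10,4,11) vs β=9 → FL=S FR=W RL=S RR=W
t=19: phase=(0,3,9,4) vs β=9 → FL=S FR=S RL=W RR=S
t=21: phase=(2,5,11,6) vs β=9 → FL=S FR=S RL=W RR=S
t=23: phase=(4,7,1,8) vs β=9 → FL=S FR=S RL=S RR=S

t=2: FL=S FR=W RL=S RR=W
t=7: FL=S FR=S RL=W RR=S
t=10: FL=S FR=S RL=S RR=S
t=11: FL=S FR=S RL=S RR=S
t=14: FL=S FR=W RL=S RR=W
t=19: FL=S FR=S RL=W RR=S
t=21: FL=S FR=S RL=W RR=S
t=23: FL=S FR=S RL=S RR=S


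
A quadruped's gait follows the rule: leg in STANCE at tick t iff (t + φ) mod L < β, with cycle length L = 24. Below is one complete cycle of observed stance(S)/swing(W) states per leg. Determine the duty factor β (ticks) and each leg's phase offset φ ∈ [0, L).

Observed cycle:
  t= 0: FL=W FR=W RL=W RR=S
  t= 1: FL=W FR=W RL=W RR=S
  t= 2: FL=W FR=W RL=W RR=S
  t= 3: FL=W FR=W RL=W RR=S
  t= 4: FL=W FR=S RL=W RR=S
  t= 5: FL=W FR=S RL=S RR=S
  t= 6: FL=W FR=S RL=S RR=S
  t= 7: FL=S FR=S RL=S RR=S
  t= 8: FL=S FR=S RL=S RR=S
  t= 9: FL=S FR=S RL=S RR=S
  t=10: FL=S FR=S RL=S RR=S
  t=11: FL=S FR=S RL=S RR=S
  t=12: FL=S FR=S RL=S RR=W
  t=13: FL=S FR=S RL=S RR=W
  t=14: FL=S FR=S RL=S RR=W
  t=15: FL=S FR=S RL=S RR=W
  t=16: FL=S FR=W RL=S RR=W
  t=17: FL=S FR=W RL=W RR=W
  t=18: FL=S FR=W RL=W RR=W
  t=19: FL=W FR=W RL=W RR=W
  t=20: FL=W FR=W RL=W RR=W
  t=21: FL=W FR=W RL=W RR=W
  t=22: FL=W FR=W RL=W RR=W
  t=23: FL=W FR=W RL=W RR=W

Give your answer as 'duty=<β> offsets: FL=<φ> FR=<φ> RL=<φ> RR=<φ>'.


duty=12 offsets: FL=17 FR=20 RL=19 RR=0

duty β = stance ticks per leg = 12
FL: stance ticks = 12; W→S at t=7 → φ=17
FR: stance ticks = 12; W→S at t=4 → φ=20
RL: stance ticks = 12; W→S at t=5 → φ=19
RR: stance ticks = 12; W→S at t=0 → φ=0


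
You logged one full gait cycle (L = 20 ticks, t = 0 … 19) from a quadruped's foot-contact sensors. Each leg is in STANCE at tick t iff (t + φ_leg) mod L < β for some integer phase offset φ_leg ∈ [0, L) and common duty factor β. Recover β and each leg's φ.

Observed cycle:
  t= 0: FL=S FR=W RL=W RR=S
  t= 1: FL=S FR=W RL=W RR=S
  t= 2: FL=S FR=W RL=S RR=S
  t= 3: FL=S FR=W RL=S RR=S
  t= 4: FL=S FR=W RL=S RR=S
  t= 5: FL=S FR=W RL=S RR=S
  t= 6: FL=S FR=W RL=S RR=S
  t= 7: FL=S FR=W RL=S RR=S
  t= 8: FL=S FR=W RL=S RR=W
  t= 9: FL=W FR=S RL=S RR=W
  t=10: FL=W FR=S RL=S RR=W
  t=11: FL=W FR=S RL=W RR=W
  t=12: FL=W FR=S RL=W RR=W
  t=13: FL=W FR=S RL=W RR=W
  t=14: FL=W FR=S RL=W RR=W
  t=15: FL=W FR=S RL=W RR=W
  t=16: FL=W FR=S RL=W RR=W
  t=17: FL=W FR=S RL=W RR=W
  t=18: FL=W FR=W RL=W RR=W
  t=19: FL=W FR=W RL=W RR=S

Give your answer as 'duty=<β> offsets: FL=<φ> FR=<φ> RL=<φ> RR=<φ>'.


duty β = stance ticks per leg = 9
FL: stance ticks = 9; W→S at t=0 → φ=0
FR: stance ticks = 9; W→S at t=9 → φ=11
RL: stance ticks = 9; W→S at t=2 → φ=18
RR: stance ticks = 9; W→S at t=19 → φ=1

duty=9 offsets: FL=0 FR=11 RL=18 RR=1


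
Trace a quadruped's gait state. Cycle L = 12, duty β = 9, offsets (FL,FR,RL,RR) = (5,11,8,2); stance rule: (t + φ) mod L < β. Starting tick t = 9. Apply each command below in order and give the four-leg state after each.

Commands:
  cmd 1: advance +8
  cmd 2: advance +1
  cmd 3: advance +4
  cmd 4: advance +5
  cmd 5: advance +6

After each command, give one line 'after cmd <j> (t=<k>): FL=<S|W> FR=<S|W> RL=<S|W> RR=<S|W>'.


after cmd 1 (t=17): FL=W FR=S RL=S RR=S
after cmd 2 (t=18): FL=W FR=S RL=S RR=S
after cmd 3 (t=22): FL=S FR=W RL=S RR=S
after cmd 4 (t=27): FL=S FR=S RL=W RR=S
after cmd 5 (t=33): FL=S FR=S RL=S RR=W

start t=9: FL=S FR=S RL=S RR=W
cmd 1: advance +8 → t=17, phase=(10,4,1,7) → FL=W FR=S RL=S RR=S
cmd 2: advance +1 → t=18, phase=(11,5,2,8) → FL=W FR=S RL=S RR=S
cmd 3: advance +4 → t=22, phase=(3,9,6,0) → FL=S FR=W RL=S RR=S
cmd 4: advance +5 → t=27, phase=(8,2,11,5) → FL=S FR=S RL=W RR=S
cmd 5: advance +6 → t=33, phase=(2,8,5,11) → FL=S FR=S RL=S RR=W


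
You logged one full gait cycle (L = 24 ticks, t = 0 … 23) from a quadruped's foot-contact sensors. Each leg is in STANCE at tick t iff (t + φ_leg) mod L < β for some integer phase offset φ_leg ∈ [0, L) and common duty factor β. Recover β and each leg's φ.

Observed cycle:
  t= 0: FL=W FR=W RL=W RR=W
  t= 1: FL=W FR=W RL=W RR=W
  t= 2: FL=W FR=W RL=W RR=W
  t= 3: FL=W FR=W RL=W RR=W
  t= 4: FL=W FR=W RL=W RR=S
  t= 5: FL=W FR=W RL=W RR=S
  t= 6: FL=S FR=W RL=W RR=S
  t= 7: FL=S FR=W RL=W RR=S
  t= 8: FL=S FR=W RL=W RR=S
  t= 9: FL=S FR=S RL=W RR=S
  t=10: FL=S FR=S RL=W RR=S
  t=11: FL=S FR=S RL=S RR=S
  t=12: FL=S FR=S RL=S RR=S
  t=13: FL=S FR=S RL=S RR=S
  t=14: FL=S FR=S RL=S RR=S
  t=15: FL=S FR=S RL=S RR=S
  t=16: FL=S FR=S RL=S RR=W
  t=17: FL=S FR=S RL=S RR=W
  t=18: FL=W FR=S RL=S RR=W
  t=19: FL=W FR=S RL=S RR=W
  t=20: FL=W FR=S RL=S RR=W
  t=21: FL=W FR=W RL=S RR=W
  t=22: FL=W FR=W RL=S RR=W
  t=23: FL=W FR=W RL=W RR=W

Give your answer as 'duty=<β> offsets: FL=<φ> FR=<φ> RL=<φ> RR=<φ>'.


duty=12 offsets: FL=18 FR=15 RL=13 RR=20

duty β = stance ticks per leg = 12
FL: stance ticks = 12; W→S at t=6 → φ=18
FR: stance ticks = 12; W→S at t=9 → φ=15
RL: stance ticks = 12; W→S at t=11 → φ=13
RR: stance ticks = 12; W→S at t=4 → φ=20


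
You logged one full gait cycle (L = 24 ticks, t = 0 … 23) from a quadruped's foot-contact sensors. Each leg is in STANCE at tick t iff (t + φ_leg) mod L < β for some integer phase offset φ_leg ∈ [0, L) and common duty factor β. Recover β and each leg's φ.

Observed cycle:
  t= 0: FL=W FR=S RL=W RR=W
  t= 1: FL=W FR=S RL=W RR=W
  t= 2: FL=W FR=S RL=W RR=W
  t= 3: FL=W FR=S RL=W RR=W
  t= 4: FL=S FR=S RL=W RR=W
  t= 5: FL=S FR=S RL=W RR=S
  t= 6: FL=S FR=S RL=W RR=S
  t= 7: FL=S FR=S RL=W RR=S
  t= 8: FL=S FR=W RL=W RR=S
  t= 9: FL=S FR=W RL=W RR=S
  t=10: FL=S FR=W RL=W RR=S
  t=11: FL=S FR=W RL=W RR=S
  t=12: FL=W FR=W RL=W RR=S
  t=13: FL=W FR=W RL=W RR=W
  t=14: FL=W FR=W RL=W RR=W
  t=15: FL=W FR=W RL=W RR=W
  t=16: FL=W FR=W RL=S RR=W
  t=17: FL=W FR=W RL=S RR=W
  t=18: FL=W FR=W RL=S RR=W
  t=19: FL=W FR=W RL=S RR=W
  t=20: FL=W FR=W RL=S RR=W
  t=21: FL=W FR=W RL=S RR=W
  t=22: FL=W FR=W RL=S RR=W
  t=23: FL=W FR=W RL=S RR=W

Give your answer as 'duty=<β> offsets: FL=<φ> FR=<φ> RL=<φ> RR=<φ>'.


duty=8 offsets: FL=20 FR=0 RL=8 RR=19

duty β = stance ticks per leg = 8
FL: stance ticks = 8; W→S at t=4 → φ=20
FR: stance ticks = 8; W→S at t=0 → φ=0
RL: stance ticks = 8; W→S at t=16 → φ=8
RR: stance ticks = 8; W→S at t=5 → φ=19


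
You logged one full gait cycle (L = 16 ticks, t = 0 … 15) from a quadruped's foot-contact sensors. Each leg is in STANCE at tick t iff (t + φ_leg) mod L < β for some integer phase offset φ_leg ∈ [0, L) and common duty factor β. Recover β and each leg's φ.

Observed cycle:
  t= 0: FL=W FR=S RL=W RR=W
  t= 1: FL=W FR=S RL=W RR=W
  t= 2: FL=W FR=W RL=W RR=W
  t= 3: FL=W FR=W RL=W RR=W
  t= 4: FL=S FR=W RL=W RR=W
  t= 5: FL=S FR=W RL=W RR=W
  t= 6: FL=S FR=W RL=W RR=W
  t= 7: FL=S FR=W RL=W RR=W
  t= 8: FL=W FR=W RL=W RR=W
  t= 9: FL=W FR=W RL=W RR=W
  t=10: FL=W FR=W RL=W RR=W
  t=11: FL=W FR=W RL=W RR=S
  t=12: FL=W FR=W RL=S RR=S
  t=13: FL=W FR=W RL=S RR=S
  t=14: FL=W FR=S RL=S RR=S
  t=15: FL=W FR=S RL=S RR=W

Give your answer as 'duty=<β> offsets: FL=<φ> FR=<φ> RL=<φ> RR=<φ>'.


duty=4 offsets: FL=12 FR=2 RL=4 RR=5

duty β = stance ticks per leg = 4
FL: stance ticks = 4; W→S at t=4 → φ=12
FR: stance ticks = 4; W→S at t=14 → φ=2
RL: stance ticks = 4; W→S at t=12 → φ=4
RR: stance ticks = 4; W→S at t=11 → φ=5


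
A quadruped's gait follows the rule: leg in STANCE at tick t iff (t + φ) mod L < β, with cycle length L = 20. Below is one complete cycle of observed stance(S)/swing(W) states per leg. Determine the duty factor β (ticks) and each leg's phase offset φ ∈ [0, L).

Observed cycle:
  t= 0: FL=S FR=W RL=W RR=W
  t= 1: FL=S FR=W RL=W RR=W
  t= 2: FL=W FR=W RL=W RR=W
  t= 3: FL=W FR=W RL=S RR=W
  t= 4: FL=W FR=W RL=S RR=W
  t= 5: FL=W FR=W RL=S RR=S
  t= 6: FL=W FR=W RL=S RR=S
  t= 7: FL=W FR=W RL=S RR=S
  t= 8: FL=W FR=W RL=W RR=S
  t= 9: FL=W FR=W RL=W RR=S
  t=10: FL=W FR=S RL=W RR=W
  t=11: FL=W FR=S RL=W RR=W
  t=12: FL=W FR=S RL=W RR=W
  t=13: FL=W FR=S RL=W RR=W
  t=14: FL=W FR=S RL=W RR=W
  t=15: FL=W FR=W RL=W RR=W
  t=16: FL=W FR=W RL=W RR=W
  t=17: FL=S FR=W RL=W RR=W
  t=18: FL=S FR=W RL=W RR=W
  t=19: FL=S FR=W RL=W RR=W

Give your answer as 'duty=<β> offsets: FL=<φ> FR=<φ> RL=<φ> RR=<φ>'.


duty=5 offsets: FL=3 FR=10 RL=17 RR=15

duty β = stance ticks per leg = 5
FL: stance ticks = 5; W→S at t=17 → φ=3
FR: stance ticks = 5; W→S at t=10 → φ=10
RL: stance ticks = 5; W→S at t=3 → φ=17
RR: stance ticks = 5; W→S at t=5 → φ=15


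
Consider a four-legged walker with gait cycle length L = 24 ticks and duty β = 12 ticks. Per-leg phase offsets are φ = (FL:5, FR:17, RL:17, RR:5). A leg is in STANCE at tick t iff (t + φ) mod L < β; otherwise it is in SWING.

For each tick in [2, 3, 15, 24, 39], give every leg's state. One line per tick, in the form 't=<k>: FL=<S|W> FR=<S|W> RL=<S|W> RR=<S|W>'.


t=2: phase=(7,19,19,7) vs β=12 → FL=S FR=W RL=W RR=S
t=3: phase=(8,20,20,8) vs β=12 → FL=S FR=W RL=W RR=S
t=15: phase=(20,8,8,20) vs β=12 → FL=W FR=S RL=S RR=W
t=24: phase=(5,17,17,5) vs β=12 → FL=S FR=W RL=W RR=S
t=39: phase=(20,8,8,20) vs β=12 → FL=W FR=S RL=S RR=W

t=2: FL=S FR=W RL=W RR=S
t=3: FL=S FR=W RL=W RR=S
t=15: FL=W FR=S RL=S RR=W
t=24: FL=S FR=W RL=W RR=S
t=39: FL=W FR=S RL=S RR=W


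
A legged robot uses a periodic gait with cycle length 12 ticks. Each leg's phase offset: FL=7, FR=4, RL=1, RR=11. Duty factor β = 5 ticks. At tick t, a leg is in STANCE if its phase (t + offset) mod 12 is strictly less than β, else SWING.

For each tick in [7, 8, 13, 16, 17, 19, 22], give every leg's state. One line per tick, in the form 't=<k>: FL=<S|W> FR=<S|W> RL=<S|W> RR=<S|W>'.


t=7: FL=S FR=W RL=W RR=W
t=8: FL=S FR=S RL=W RR=W
t=13: FL=W FR=W RL=S RR=S
t=16: FL=W FR=W RL=W RR=S
t=17: FL=S FR=W RL=W RR=S
t=19: FL=S FR=W RL=W RR=W
t=22: FL=W FR=S RL=W RR=W

t=7: phase=(2,11,8,6) vs β=5 → FL=S FR=W RL=W RR=W
t=8: phase=(3,0,9,7) vs β=5 → FL=S FR=S RL=W RR=W
t=13: phase=(8,5,2,0) vs β=5 → FL=W FR=W RL=S RR=S
t=16: phase=(11,8,5,3) vs β=5 → FL=W FR=W RL=W RR=S
t=17: phase=(0,9,6,4) vs β=5 → FL=S FR=W RL=W RR=S
t=19: phase=(2,11,8,6) vs β=5 → FL=S FR=W RL=W RR=W
t=22: phase=(5,2,11,9) vs β=5 → FL=W FR=S RL=W RR=W


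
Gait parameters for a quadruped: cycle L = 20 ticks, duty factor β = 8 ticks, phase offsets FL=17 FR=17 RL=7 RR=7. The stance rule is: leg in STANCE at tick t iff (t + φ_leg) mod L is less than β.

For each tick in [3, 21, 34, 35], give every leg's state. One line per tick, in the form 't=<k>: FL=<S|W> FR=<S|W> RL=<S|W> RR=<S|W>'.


t=3: phase=(0,0,10,10) vs β=8 → FL=S FR=S RL=W RR=W
t=21: phase=(18,18,8,8) vs β=8 → FL=W FR=W RL=W RR=W
t=34: phase=(11,11,1,1) vs β=8 → FL=W FR=W RL=S RR=S
t=35: phase=(12,12,2,2) vs β=8 → FL=W FR=W RL=S RR=S

t=3: FL=S FR=S RL=W RR=W
t=21: FL=W FR=W RL=W RR=W
t=34: FL=W FR=W RL=S RR=S
t=35: FL=W FR=W RL=S RR=S
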